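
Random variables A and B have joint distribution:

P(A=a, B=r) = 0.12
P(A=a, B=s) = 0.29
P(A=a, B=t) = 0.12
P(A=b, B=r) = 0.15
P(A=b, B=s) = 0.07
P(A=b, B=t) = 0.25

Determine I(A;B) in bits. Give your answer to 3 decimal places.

Marginals: p(A) = (0.5300, 0.4700), p(B) = (0.2700, 0.3600, 0.3700).
I(A;B) = H(A) + H(B) − H(A,B).
H(A) = 0.9974, H(B) = 1.5714, H(A,B) = 2.4311.
I(A;B) = 0.9974 + 1.5714 − 2.4311 = 0.138 bits.

0.138 bits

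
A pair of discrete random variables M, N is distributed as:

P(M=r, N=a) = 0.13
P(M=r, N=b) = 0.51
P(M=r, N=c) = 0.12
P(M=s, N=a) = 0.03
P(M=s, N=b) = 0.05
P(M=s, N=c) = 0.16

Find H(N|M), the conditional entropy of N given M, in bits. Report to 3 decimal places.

Chain rule: H(N|M) = H(M,N) − H(M).
Marginals: p(M) = (0.7600, 0.2400), p(N) = (0.1600, 0.5600, 0.2800).
H(M,N) = 2.0360 bits; H(M) = 0.7950 bits.
H(N|M) = 2.0360 − 0.7950 = 1.241 bits.

1.241 bits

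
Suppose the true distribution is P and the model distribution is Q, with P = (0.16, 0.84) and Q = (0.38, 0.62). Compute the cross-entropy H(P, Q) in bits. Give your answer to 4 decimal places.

0.8027 bits

H(P,Q) = −Σ p·log₂ q.
  −0.16·log₂(0.38) = 0.22335
  −0.84·log₂(0.62) = 0.57931
H(P,Q) = 0.8027 bits.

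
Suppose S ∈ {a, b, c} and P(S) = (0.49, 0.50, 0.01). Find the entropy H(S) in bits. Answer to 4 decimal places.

1.0707 bits

H(S) = −Σ p·log₂ p.
  −(0.49)·log₂(0.49) = 0.50428
  −(0.50)·log₂(0.50) = 0.50000
  −(0.01)·log₂(0.01) = 0.06644
Sum: 0.50428 + 0.50000 + 0.06644 = 1.0707 bits.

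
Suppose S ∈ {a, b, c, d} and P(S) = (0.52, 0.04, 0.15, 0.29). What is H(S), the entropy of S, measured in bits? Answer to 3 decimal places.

1.605 bits

H(S) = −Σ p·log₂ p.
  −(0.52)·log₂(0.52) = 0.4906
  −(0.04)·log₂(0.04) = 0.1858
  −(0.15)·log₂(0.15) = 0.4105
  −(0.29)·log₂(0.29) = 0.5179
Sum: 0.4906 + 0.1858 + 0.4105 + 0.5179 = 1.605 bits.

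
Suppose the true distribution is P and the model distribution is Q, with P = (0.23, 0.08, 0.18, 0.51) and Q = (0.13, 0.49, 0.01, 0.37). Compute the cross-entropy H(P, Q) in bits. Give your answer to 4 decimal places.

2.6868 bits

H(P,Q) = −Σ p·log₂ q.
  −0.23·log₂(0.13) = 0.67699
  −0.08·log₂(0.49) = 0.08233
  −0.18·log₂(0.01) = 1.19589
  −0.51·log₂(0.37) = 0.73155
H(P,Q) = 2.6868 bits.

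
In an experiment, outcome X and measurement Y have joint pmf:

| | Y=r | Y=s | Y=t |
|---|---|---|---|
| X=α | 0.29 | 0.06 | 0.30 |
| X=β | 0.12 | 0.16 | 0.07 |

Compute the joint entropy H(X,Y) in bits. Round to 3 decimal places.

2.341 bits

H(X,Y) = −Σ p(x,y)·log₂ p(x,y) over all 6 cells.
  cell (α,r): −0.29·log₂0.29 = 0.5179
  cell (α,s): −0.06·log₂0.06 = 0.2435
  cell (α,t): −0.30·log₂0.30 = 0.5211
  cell (β,r): −0.12·log₂0.12 = 0.3671
  cell (β,s): −0.16·log₂0.16 = 0.4230
  cell (β,t): −0.07·log₂0.07 = 0.2686
Sum = 2.341 bits.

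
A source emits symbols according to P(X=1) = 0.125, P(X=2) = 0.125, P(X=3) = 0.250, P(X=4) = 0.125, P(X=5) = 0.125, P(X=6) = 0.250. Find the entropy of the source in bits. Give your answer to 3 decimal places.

H(X) = −Σ p·log₂ p.
  −(0.125)·log₂(0.125) = 0.3750
  −(0.125)·log₂(0.125) = 0.3750
  −(0.250)·log₂(0.250) = 0.5000
  −(0.125)·log₂(0.125) = 0.3750
  −(0.125)·log₂(0.125) = 0.3750
  −(0.250)·log₂(0.250) = 0.5000
Sum: 0.3750 + 0.3750 + 0.5000 + 0.3750 + 0.3750 + 0.5000 = 2.500 bits.

2.500 bits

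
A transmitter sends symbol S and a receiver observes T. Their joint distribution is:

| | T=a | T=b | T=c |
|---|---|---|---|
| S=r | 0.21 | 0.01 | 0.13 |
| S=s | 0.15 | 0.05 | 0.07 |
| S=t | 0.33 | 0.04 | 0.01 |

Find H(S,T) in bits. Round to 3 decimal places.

2.597 bits

H(S,T) = −Σ p(x,y)·log₂ p(x,y) over all 9 cells.
  cell (r,a): −0.21·log₂0.21 = 0.4728
  cell (r,b): −0.01·log₂0.01 = 0.0664
  cell (r,c): −0.13·log₂0.13 = 0.3826
  cell (s,a): −0.15·log₂0.15 = 0.4105
  cell (s,b): −0.05·log₂0.05 = 0.2161
  cell (s,c): −0.07·log₂0.07 = 0.2686
  cell (t,a): −0.33·log₂0.33 = 0.5278
  cell (t,b): −0.04·log₂0.04 = 0.1858
  cell (t,c): −0.01·log₂0.01 = 0.0664
Sum = 2.597 bits.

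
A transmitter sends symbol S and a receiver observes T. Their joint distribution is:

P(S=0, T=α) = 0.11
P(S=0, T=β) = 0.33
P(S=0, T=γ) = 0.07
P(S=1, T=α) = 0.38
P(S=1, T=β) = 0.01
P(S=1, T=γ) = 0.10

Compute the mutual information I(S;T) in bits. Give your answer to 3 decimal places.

Marginals: p(S) = (0.5100, 0.4900), p(T) = (0.4900, 0.3400, 0.1700).
I(S;T) = Σ p(x,y)·log₂[p(x,y)/(p(x)p(y))].
  (0,α): 0.11·log₂(0.4402) = -0.1302
  (0,β): 0.33·log₂(1.9031) = 0.3064
  (0,γ): 0.07·log₂(0.8074) = -0.0216
  (1,α): 0.38·log₂(1.5827) = 0.2517
  (1,β): 0.01·log₂(0.0600) = -0.0406
  (1,γ): 0.10·log₂(1.2005) = 0.0264
Sum = 0.392 bits.

0.392 bits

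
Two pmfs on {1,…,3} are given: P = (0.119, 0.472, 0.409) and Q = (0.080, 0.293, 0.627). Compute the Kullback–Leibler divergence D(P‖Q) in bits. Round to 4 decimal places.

0.1408 bits

D(P‖Q) = Σ p·log₂(p/q).
  0.119·log₂(0.119/0.080) = 0.06817
  0.472·log₂(0.472/0.293) = 0.32468
  0.409·log₂(0.409/0.627) = -0.25209
D(P‖Q) = 0.1408 bits.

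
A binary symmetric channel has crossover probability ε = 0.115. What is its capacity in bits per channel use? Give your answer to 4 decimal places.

Binary symmetric channel: C = 1 − h₂(ε) where h₂ is the binary entropy function.
h₂(0.115) = −0.115·log₂0.115 − 0.885·log₂0.885 = 0.5148.
C = 1 − 0.5148 = 0.4852 bits per channel use.

0.4852 bits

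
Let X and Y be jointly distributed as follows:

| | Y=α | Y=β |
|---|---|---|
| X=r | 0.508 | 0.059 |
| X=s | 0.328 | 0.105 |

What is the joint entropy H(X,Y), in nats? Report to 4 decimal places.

1.1133 nats

H(X,Y) = −Σ p(x,y)·ln p(x,y) over all 4 cells.
  cell (r,α): −0.508·ln0.508 = 0.34406
  cell (r,β): −0.059·ln0.059 = 0.16698
  cell (s,α): −0.328·ln0.328 = 0.36564
  cell (s,β): −0.105·ln0.105 = 0.23665
Sum = 1.1133 nats.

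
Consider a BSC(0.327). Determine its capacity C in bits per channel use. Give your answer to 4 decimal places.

0.0882 bits

Binary symmetric channel: C = 1 − h₂(ε) where h₂ is the binary entropy function.
h₂(0.327) = −0.327·log₂0.327 − 0.673·log₂0.673 = 0.9118.
C = 1 − 0.9118 = 0.0882 bits per channel use.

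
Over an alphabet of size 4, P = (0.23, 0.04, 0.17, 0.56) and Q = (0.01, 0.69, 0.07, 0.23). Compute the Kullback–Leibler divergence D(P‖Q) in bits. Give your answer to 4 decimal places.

1.8126 bits

D(P‖Q) = Σ p·log₂(p/q).
  0.23·log₂(0.23/0.01) = 1.04042
  0.04·log₂(0.04/0.69) = -0.16434
  0.17·log₂(0.17/0.07) = 0.21762
  0.56·log₂(0.56/0.23) = 0.71892
D(P‖Q) = 1.8126 bits.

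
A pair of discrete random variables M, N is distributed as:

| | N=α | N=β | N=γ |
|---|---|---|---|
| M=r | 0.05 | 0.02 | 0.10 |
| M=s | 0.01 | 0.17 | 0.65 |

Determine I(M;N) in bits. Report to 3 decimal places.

Marginals: p(M) = (0.1700, 0.8300), p(N) = (0.0600, 0.1900, 0.7500).
I(M;N) = Σ p(x,y)·log₂[p(x,y)/(p(x)p(y))].
  (r,α): 0.05·log₂(4.9020) = 0.1147
  (r,β): 0.02·log₂(0.6192) = -0.0138
  (r,γ): 0.10·log₂(0.7843) = -0.0350
  (s,α): 0.01·log₂(0.2008) = -0.0232
  (s,β): 0.17·log₂(1.0780) = 0.0184
  (s,γ): 0.65·log₂(1.0442) = 0.0405
Sum = 0.102 bits.

0.102 bits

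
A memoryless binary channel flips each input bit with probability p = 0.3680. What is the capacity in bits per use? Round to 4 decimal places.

0.0509 bits

Binary symmetric channel: C = 1 − h₂(ε) where h₂ is the binary entropy function.
h₂(0.3680) = −0.3680·log₂0.3680 − 0.6320·log₂0.6320 = 0.9491.
C = 1 − 0.9491 = 0.0509 bits per channel use.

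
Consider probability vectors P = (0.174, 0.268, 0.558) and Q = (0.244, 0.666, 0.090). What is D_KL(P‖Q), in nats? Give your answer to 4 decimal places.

0.7153 nats

D(P‖Q) = Σ p·ln(p/q).
  0.174·ln(0.174/0.244) = -0.05883
  0.268·ln(0.268/0.666) = -0.24396
  0.558·ln(0.558/0.090) = 1.01810
D(P‖Q) = 0.7153 nats.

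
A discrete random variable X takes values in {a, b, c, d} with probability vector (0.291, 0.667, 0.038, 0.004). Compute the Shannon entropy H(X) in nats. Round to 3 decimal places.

0.776 nats

H(X) = −Σ p·ln p.
  −(0.291)·ln(0.291) = 0.3592
  −(0.667)·ln(0.667) = 0.2701
  −(0.038)·ln(0.038) = 0.1243
  −(0.004)·ln(0.004) = 0.0221
Sum: 0.3592 + 0.2701 + 0.1243 + 0.0221 = 0.776 nats.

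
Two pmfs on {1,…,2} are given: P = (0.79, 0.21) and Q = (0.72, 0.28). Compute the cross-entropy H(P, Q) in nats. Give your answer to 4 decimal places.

0.5268 nats

H(P,Q) = −Σ p·ln q.
  −0.79·ln(0.72) = 0.25952
  −0.21·ln(0.28) = 0.26732
H(P,Q) = 0.5268 nats.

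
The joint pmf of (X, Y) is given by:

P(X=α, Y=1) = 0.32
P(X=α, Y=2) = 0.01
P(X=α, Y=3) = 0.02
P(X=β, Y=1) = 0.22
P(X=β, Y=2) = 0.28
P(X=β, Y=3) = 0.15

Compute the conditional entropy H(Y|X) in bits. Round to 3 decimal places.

1.177 bits

Chain rule: H(Y|X) = H(X,Y) − H(X).
Marginals: p(X) = (0.3500, 0.6500), p(Y) = (0.5400, 0.2900, 0.1700).
H(X,Y) = 2.1107 bits; H(X) = 0.9341 bits.
H(Y|X) = 2.1107 − 0.9341 = 1.177 bits.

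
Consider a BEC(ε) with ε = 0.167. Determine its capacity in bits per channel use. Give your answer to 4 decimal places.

Binary erasure channel: capacity C = 1 − ε.
C = 1 − 0.167 = 0.8330 bits per channel use.

0.8330 bits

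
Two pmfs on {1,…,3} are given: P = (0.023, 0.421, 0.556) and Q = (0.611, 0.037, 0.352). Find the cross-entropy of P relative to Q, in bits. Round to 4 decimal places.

H(P,Q) = −Σ p·log₂ q.
  −0.023·log₂(0.611) = 0.01635
  −0.421·log₂(0.037) = 2.00242
  −0.556·log₂(0.352) = 0.83753
H(P,Q) = 2.8563 bits.

2.8563 bits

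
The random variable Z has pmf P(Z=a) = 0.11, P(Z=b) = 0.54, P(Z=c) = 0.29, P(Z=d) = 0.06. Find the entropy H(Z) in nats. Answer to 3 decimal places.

H(Z) = −Σ p·ln p.
  −(0.11)·ln(0.11) = 0.2428
  −(0.54)·ln(0.54) = 0.3327
  −(0.29)·ln(0.29) = 0.3590
  −(0.06)·ln(0.06) = 0.1688
Sum: 0.2428 + 0.3327 + 0.3590 + 0.1688 = 1.103 nats.

1.103 nats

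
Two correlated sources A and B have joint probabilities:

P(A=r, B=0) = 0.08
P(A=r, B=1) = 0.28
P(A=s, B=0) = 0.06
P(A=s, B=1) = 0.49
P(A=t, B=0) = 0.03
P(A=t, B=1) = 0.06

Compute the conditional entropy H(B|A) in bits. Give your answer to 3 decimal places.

Marginals: p(A) = (0.3600, 0.5500, 0.0900), p(B) = (0.1700, 0.8300).
H(B|A) = Σ p(A) · H(B|A=·).
  A=r: p=0.3600, H(B|A=r) = 0.7642
  A=s: p=0.5500, H(B|A=s) = 0.4972
  A=t: p=0.0900, H(B|A=t) = 0.9183
Weighted sum = 0.631 bits.

0.631 bits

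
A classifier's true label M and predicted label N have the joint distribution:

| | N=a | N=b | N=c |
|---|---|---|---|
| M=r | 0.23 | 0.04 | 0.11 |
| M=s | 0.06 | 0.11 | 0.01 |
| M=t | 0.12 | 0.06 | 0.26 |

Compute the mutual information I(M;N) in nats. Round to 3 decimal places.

0.158 nats

Marginals: p(M) = (0.3800, 0.1800, 0.4400), p(N) = (0.4100, 0.2100, 0.3800).
I(M;N) = H(M) + H(N) − H(M,N).
H(M) = 1.0376, H(N) = 1.0610, H(M,N) = 1.9407.
I(M;N) = 1.0376 + 1.0610 − 1.9407 = 0.158 nats.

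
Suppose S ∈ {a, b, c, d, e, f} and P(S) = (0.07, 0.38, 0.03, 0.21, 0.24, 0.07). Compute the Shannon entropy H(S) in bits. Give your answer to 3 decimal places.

H(S) = −Σ p·log₂ p.
  −(0.07)·log₂(0.07) = 0.2686
  −(0.38)·log₂(0.38) = 0.5305
  −(0.03)·log₂(0.03) = 0.1518
  −(0.21)·log₂(0.21) = 0.4728
  −(0.24)·log₂(0.24) = 0.4941
  −(0.07)·log₂(0.07) = 0.2686
Sum: 0.2686 + 0.5305 + 0.1518 + 0.4728 + 0.4941 + 0.2686 = 2.186 bits.

2.186 bits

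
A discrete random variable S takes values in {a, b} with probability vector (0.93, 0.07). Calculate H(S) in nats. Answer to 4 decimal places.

H(S) = −Σ p·ln p.
  −(0.93)·ln(0.93) = 0.06749
  −(0.07)·ln(0.07) = 0.18615
Sum: 0.06749 + 0.18615 = 0.2536 nats.

0.2536 nats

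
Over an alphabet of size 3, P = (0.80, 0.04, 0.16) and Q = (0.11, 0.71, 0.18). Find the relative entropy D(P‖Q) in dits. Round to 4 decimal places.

0.6312 dits

D(P‖Q) = Σ p·log₁₀(p/q).
  0.80·log₁₀(0.80/0.11) = 0.68936
  0.04·log₁₀(0.04/0.71) = -0.04997
  0.16·log₁₀(0.16/0.18) = -0.00818
D(P‖Q) = 0.6312 dits.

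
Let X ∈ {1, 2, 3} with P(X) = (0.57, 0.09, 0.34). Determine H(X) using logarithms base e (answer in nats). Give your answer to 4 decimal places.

H(X) = −Σ p·ln p.
  −(0.57)·ln(0.57) = 0.32041
  −(0.09)·ln(0.09) = 0.21672
  −(0.34)·ln(0.34) = 0.36680
Sum: 0.32041 + 0.21672 + 0.36680 = 0.9039 nats.

0.9039 nats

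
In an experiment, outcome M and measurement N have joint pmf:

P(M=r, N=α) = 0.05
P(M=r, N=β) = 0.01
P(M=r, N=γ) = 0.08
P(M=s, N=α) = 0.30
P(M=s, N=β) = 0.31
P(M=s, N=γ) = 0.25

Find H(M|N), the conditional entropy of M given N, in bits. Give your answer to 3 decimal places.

Marginals: p(M) = (0.1400, 0.8600), p(N) = (0.3500, 0.3200, 0.3300).
H(M|N) = Σ p(N) · H(M|N=·).
  N=α: p=0.3500, H(M|N=α) = 0.5917
  N=β: p=0.3200, H(M|N=β) = 0.2006
  N=γ: p=0.3300, H(M|N=γ) = 0.7990
Weighted sum = 0.535 bits.

0.535 bits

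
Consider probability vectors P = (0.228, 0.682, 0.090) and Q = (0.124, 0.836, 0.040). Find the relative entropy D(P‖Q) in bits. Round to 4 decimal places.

0.1053 bits

D(P‖Q) = Σ p·log₂(p/q).
  0.228·log₂(0.228/0.124) = 0.20034
  0.682·log₂(0.682/0.836) = -0.20032
  0.090·log₂(0.090/0.040) = 0.10529
D(P‖Q) = 0.1053 bits.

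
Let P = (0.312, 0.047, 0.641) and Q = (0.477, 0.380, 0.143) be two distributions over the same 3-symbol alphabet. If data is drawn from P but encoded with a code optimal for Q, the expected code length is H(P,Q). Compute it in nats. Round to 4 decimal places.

H(P,Q) = −Σ p·ln q.
  −0.312·ln(0.477) = 0.23095
  −0.047·ln(0.380) = 0.04548
  −0.641·ln(0.143) = 1.24669
H(P,Q) = 1.5231 nats.

1.5231 nats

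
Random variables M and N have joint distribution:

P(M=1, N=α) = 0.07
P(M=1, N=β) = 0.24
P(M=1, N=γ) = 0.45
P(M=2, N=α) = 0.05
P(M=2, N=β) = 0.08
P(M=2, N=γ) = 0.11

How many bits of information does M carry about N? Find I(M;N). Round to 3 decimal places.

Marginals: p(M) = (0.7600, 0.2400), p(N) = (0.1200, 0.3200, 0.5600).
I(M;N) = Σ p(x,y)·log₂[p(x,y)/(p(x)p(y))].
  (1,α): 0.07·log₂(0.7675) = -0.0267
  (1,β): 0.24·log₂(0.9868) = -0.0046
  (1,γ): 0.45·log₂(1.0573) = 0.0362
  (2,α): 0.05·log₂(1.7361) = 0.0398
  (2,β): 0.08·log₂(1.0417) = 0.0047
  (2,γ): 0.11·log₂(0.8185) = -0.0318
Sum = 0.018 bits.

0.018 bits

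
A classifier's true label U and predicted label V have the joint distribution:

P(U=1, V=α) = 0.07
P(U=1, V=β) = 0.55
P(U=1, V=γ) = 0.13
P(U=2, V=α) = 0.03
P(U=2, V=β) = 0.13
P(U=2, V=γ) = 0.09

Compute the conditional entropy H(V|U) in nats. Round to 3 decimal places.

0.805 nats

Marginals: p(U) = (0.7500, 0.2500), p(V) = (0.1000, 0.6800, 0.2200).
H(V|U) = Σ p(U) · H(V|U=·).
  U=1: p=0.7500, H(V|U=1) = 0.7526
  U=2: p=0.2500, H(V|U=2) = 0.9623
Weighted sum = 0.805 nats.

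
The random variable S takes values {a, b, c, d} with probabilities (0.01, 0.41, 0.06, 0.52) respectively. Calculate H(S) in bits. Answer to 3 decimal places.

H(S) = −Σ p·log₂ p.
  −(0.01)·log₂(0.01) = 0.0664
  −(0.41)·log₂(0.41) = 0.5274
  −(0.06)·log₂(0.06) = 0.2435
  −(0.52)·log₂(0.52) = 0.4906
Sum: 0.0664 + 0.5274 + 0.2435 + 0.4906 = 1.328 bits.

1.328 bits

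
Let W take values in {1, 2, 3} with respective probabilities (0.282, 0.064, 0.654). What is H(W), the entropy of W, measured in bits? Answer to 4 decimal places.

1.1695 bits

H(W) = −Σ p·log₂ p.
  −(0.282)·log₂(0.282) = 0.51500
  −(0.064)·log₂(0.064) = 0.25381
  −(0.654)·log₂(0.654) = 0.40066
Sum: 0.51500 + 0.25381 + 0.40066 = 1.1695 bits.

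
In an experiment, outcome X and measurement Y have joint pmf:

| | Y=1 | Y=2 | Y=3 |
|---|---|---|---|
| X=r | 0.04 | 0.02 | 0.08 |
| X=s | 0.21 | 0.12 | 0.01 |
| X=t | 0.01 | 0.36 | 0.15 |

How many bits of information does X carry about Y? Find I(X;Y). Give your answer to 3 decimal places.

Marginals: p(X) = (0.1400, 0.3400, 0.5200), p(Y) = (0.2600, 0.5000, 0.2400).
I(X;Y) = H(X) + H(Y) − H(X,Y).
H(X) = 1.4169, H(Y) = 1.4994, H(X,Y) = 2.5041.
I(X;Y) = 1.4169 + 1.4994 − 2.5041 = 0.412 bits.

0.412 bits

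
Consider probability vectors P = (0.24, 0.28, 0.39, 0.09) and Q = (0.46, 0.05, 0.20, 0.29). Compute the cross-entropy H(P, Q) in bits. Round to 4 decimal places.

2.5453 bits

H(P,Q) = −Σ p·log₂ q.
  −0.24·log₂(0.46) = 0.26887
  −0.28·log₂(0.05) = 1.21014
  −0.39·log₂(0.20) = 0.90555
  −0.09·log₂(0.29) = 0.16073
H(P,Q) = 2.5453 bits.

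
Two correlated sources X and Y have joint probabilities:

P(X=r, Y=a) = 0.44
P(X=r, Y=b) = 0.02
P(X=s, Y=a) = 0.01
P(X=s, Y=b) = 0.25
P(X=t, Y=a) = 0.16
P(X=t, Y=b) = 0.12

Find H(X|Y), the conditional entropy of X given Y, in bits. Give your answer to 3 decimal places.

Chain rule: H(X|Y) = H(X,Y) − H(Y).
Marginals: p(X) = (0.4600, 0.2600, 0.2800), p(Y) = (0.6100, 0.3900).
H(X,Y) = 1.9905 bits; H(Y) = 0.9648 bits.
H(X|Y) = 1.9905 − 0.9648 = 1.026 bits.

1.026 bits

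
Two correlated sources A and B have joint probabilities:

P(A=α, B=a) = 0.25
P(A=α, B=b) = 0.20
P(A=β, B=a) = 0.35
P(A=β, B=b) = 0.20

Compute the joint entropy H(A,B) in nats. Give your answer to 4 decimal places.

1.3578 nats

H(A,B) = −Σ p(x,y)·ln p(x,y) over all 4 cells.
  cell (α,a): −0.25·ln0.25 = 0.34657
  cell (α,b): −0.20·ln0.20 = 0.32189
  cell (β,a): −0.35·ln0.35 = 0.36744
  cell (β,b): −0.20·ln0.20 = 0.32189
Sum = 1.3578 nats.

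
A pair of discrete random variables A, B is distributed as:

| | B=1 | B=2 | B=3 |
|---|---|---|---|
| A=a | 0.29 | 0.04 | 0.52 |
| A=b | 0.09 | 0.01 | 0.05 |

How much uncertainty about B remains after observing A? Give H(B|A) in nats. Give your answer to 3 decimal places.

Chain rule: H(B|A) = H(A,B) − H(A).
Marginals: p(A) = (0.8500, 0.1500), p(B) = (0.3800, 0.0500, 0.5700).
H(A,B) = 1.2403 nats; H(A) = 0.4227 nats.
H(B|A) = 1.2403 − 0.4227 = 0.818 nats.

0.818 nats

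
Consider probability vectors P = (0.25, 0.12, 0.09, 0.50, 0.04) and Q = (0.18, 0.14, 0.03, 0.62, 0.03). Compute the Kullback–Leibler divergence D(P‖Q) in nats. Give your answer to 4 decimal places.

0.0665 nats

D(P‖Q) = Σ p·ln(p/q).
  0.25·ln(0.25/0.18) = 0.08213
  0.12·ln(0.12/0.14) = -0.01850
  0.09·ln(0.09/0.03) = 0.09888
  0.50·ln(0.50/0.62) = -0.10756
  0.04·ln(0.04/0.03) = 0.01151
D(P‖Q) = 0.0665 nats.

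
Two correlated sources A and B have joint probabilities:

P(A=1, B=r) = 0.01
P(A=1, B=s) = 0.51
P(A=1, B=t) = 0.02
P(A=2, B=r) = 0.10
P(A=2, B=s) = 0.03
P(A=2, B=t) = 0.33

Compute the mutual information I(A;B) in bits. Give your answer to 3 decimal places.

Marginals: p(A) = (0.5400, 0.4600), p(B) = (0.1100, 0.5400, 0.3500).
I(A;B) = H(A) + H(B) − H(A,B).
H(A) = 0.9954, H(B) = 1.3604, H(A,B) = 1.6865.
I(A;B) = 0.9954 + 1.3604 − 1.6865 = 0.669 bits.

0.669 bits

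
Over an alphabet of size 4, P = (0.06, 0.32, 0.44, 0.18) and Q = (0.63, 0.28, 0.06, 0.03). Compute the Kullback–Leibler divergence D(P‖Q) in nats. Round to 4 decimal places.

1.1008 nats

D(P‖Q) = Σ p·ln(p/q).
  0.06·ln(0.06/0.63) = -0.14108
  0.32·ln(0.32/0.28) = 0.04273
  0.44·ln(0.44/0.06) = 0.87667
  0.18·ln(0.18/0.03) = 0.32252
D(P‖Q) = 1.1008 nats.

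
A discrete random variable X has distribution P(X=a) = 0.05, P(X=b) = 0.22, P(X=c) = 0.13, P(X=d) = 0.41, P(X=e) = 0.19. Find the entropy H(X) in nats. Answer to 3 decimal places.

1.429 nats

H(X) = −Σ p·ln p.
  −(0.05)·ln(0.05) = 0.1498
  −(0.22)·ln(0.22) = 0.3331
  −(0.13)·ln(0.13) = 0.2652
  −(0.41)·ln(0.41) = 0.3656
  −(0.19)·ln(0.19) = 0.3155
Sum: 0.1498 + 0.3331 + 0.2652 + 0.3656 + 0.3155 = 1.429 nats.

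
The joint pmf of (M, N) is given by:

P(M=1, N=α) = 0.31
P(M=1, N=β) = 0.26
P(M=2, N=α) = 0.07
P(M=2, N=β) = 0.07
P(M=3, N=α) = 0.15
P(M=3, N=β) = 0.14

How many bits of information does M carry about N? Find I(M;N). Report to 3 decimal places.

0.001 bits

Marginals: p(M) = (0.5700, 0.1400, 0.2900), p(N) = (0.5300, 0.4700).
I(M;N) = Σ p(x,y)·log₂[p(x,y)/(p(x)p(y))].
  (1,α): 0.31·log₂(1.0262) = 0.0115
  (1,β): 0.26·log₂(0.9705) = -0.0112
  (2,α): 0.07·log₂(0.9434) = -0.0059
  (2,β): 0.07·log₂(1.0638) = 0.0062
  (3,α): 0.15·log₂(0.9759) = -0.0053
  (3,β): 0.14·log₂(1.0271) = 0.0054
Sum = 0.001 bits.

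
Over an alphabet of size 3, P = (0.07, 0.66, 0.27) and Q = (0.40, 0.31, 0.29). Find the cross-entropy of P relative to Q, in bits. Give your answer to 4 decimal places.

H(P,Q) = −Σ p·log₂ q.
  −0.07·log₂(0.40) = 0.09253
  −0.66·log₂(0.31) = 1.11518
  −0.27·log₂(0.29) = 0.48219
H(P,Q) = 1.6899 bits.

1.6899 bits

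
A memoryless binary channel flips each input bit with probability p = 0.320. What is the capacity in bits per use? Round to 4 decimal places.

0.0956 bits

Binary symmetric channel: C = 1 − h₂(ε) where h₂ is the binary entropy function.
h₂(0.320) = −0.320·log₂0.320 − 0.680·log₂0.680 = 0.9044.
C = 1 − 0.9044 = 0.0956 bits per channel use.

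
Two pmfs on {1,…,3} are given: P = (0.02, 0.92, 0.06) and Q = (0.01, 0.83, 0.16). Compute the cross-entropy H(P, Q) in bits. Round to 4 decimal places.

0.5388 bits

H(P,Q) = −Σ p·log₂ q.
  −0.02·log₂(0.01) = 0.13288
  −0.92·log₂(0.83) = 0.24731
  −0.06·log₂(0.16) = 0.15863
H(P,Q) = 0.5388 bits.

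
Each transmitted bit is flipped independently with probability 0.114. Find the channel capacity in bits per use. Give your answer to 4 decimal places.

Binary symmetric channel: C = 1 − h₂(ε) where h₂ is the binary entropy function.
h₂(0.114) = −0.114·log₂0.114 − 0.886·log₂0.886 = 0.5119.
C = 1 − 0.5119 = 0.4881 bits per channel use.

0.4881 bits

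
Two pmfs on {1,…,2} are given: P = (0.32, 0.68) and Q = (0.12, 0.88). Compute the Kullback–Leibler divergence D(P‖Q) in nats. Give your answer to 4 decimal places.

D(P‖Q) = Σ p·ln(p/q).
  0.32·ln(0.32/0.12) = 0.31387
  0.68·ln(0.68/0.88) = -0.17532
D(P‖Q) = 0.1385 nats.

0.1385 nats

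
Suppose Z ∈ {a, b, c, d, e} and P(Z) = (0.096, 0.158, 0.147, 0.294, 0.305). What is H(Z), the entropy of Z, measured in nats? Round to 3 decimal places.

H(Z) = −Σ p·ln p.
  −(0.096)·ln(0.096) = 0.2250
  −(0.158)·ln(0.158) = 0.2915
  −(0.147)·ln(0.147) = 0.2818
  −(0.294)·ln(0.294) = 0.3599
  −(0.305)·ln(0.305) = 0.3622
Sum: 0.2250 + 0.2915 + 0.2818 + 0.3599 + 0.3622 = 1.520 nats.

1.520 nats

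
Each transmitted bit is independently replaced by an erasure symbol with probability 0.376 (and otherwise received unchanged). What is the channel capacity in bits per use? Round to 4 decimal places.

0.6240 bits

Binary erasure channel: capacity C = 1 − ε.
C = 1 − 0.376 = 0.6240 bits per channel use.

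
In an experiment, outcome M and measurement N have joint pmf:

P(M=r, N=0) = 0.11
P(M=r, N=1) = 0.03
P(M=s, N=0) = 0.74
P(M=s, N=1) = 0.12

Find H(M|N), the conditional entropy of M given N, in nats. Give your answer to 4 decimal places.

Chain rule: H(M|N) = H(M,N) − H(N).
Marginals: p(M) = (0.1400, 0.8600), p(N) = (0.8500, 0.1500).
H(M,N) = 0.8252 nats; H(N) = 0.4227 nats.
H(M|N) = 0.8252 − 0.4227 = 0.4025 nats.

0.4025 nats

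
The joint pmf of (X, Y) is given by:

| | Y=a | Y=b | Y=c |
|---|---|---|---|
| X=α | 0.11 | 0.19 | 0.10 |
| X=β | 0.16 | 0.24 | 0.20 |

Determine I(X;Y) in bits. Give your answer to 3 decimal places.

Marginals: p(X) = (0.4000, 0.6000), p(Y) = (0.2700, 0.4300, 0.3000).
I(X;Y) = H(X) + H(Y) − H(X,Y).
H(X) = 0.9710, H(Y) = 1.5547, H(X,Y) = 2.5192.
I(X;Y) = 0.9710 + 1.5547 − 2.5192 = 0.006 bits.

0.006 bits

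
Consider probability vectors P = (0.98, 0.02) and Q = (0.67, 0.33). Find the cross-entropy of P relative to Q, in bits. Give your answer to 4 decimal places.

H(P,Q) = −Σ p·log₂ q.
  −0.98·log₂(0.67) = 0.56621
  −0.02·log₂(0.33) = 0.03199
H(P,Q) = 0.5982 bits.

0.5982 bits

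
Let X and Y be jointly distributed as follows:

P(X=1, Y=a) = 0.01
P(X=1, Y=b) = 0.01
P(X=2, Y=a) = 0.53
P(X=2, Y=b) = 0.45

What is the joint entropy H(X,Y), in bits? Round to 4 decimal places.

H(X,Y) = −Σ p(x,y)·log₂ p(x,y) over all 4 cells.
  cell (1,a): −0.01·log₂0.01 = 0.06644
  cell (1,b): −0.01·log₂0.01 = 0.06644
  cell (2,a): −0.53·log₂0.53 = 0.48545
  cell (2,b): −0.45·log₂0.45 = 0.51840
Sum = 1.1367 bits.

1.1367 bits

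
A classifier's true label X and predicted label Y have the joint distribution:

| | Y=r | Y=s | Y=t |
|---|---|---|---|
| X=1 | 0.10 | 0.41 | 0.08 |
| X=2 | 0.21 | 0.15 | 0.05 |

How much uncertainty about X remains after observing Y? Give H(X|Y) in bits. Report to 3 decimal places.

0.876 bits

Chain rule: H(X|Y) = H(X,Y) − H(Y).
Marginals: p(X) = (0.5900, 0.4100), p(Y) = (0.3100, 0.5600, 0.1300).
H(X,Y) = 2.2506 bits; H(Y) = 1.3749 bits.
H(X|Y) = 2.2506 − 1.3749 = 0.876 bits.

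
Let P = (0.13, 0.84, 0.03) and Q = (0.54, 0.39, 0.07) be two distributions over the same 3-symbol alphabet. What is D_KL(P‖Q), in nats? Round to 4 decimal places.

0.4340 nats

D(P‖Q) = Σ p·ln(p/q).
  0.13·ln(0.13/0.54) = -0.18512
  0.84·ln(0.84/0.39) = 0.64449
  0.03·ln(0.03/0.07) = -0.02542
D(P‖Q) = 0.4340 nats.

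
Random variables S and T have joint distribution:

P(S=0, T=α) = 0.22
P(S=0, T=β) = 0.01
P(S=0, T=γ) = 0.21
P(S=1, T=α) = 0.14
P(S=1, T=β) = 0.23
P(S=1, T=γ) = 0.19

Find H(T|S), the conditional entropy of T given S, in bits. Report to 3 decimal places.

Marginals: p(S) = (0.4400, 0.5600), p(T) = (0.3600, 0.2400, 0.4000).
H(T|S) = Σ p(S) · H(T|S=·).
  S=0: p=0.4400, H(T|S=0) = 1.1334
  S=1: p=0.5600, H(T|S=1) = 1.5564
Weighted sum = 1.370 bits.

1.370 bits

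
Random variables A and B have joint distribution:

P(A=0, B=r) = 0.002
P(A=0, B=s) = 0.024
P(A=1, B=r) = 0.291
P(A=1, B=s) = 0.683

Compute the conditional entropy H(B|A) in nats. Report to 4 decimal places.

0.6010 nats

Chain rule: H(B|A) = H(A,B) − H(A).
Marginals: p(A) = (0.0260, 0.9740), p(B) = (0.2930, 0.7070).
H(A,B) = 0.7216 nats; H(A) = 0.1206 nats.
H(B|A) = 0.7216 − 0.1206 = 0.6010 nats.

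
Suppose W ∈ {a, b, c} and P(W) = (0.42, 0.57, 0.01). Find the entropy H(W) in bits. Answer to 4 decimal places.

H(W) = −Σ p·log₂ p.
  −(0.42)·log₂(0.42) = 0.52565
  −(0.57)·log₂(0.57) = 0.46225
  −(0.01)·log₂(0.01) = 0.06644
Sum: 0.52565 + 0.46225 + 0.06644 = 1.0543 bits.

1.0543 bits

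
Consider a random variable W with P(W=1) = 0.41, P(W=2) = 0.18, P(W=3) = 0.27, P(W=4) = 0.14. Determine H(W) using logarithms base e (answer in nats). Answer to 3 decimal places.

H(W) = −Σ p·ln p.
  −(0.41)·ln(0.41) = 0.3656
  −(0.18)·ln(0.18) = 0.3087
  −(0.27)·ln(0.27) = 0.3535
  −(0.14)·ln(0.14) = 0.2753
Sum: 0.3656 + 0.3087 + 0.3535 + 0.2753 = 1.303 nats.

1.303 nats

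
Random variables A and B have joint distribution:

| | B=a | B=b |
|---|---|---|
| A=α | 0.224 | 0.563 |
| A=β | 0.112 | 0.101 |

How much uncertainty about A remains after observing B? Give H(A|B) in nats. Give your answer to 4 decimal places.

Chain rule: H(A|B) = H(A,B) − H(B).
Marginals: p(A) = (0.7870, 0.2130), p(B) = (0.3360, 0.6640).
H(A,B) = 1.1353 nats; H(B) = 0.6383 nats.
H(A|B) = 1.1353 − 0.6383 = 0.4970 nats.

0.4970 nats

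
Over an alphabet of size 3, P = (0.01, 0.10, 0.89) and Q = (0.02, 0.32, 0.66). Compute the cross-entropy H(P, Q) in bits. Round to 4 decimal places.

0.7543 bits

H(P,Q) = −Σ p·log₂ q.
  −0.01·log₂(0.02) = 0.05644
  −0.10·log₂(0.32) = 0.16439
  −0.89·log₂(0.66) = 0.53352
H(P,Q) = 0.7543 bits.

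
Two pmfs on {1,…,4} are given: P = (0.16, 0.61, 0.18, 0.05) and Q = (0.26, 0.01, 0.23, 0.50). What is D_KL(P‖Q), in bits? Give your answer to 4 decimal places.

D(P‖Q) = Σ p·log₂(p/q).
  0.16·log₂(0.16/0.26) = -0.11207
  0.61·log₂(0.61/0.01) = 3.61775
  0.18·log₂(0.18/0.23) = -0.06365
  0.05·log₂(0.05/0.50) = -0.16610
D(P‖Q) = 3.2759 bits.

3.2759 bits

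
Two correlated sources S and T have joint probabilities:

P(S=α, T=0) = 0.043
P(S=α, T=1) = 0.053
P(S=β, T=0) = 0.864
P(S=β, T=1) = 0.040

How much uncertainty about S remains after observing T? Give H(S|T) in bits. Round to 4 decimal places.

Marginals: p(S) = (0.0960, 0.9040), p(T) = (0.9070, 0.0930).
H(S|T) = Σ p(T) · H(S|T=·).
  T=0: p=0.9070, H(S|T=0) = 0.2753
  T=1: p=0.0930, H(S|T=1) = 0.9859
Weighted sum = 0.3414 bits.

0.3414 bits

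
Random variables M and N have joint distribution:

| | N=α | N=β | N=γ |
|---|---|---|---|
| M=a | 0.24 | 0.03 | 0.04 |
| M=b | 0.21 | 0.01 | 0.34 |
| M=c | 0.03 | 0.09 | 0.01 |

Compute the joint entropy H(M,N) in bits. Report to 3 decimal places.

2.431 bits

H(M,N) = −Σ p(x,y)·log₂ p(x,y) over all 9 cells.
  cell (a,α): −0.24·log₂0.24 = 0.4941
  cell (a,β): −0.03·log₂0.03 = 0.1518
  cell (a,γ): −0.04·log₂0.04 = 0.1858
  cell (b,α): −0.21·log₂0.21 = 0.4728
  cell (b,β): −0.01·log₂0.01 = 0.0664
  cell (b,γ): −0.34·log₂0.34 = 0.5292
  cell (c,α): −0.03·log₂0.03 = 0.1518
  cell (c,β): −0.09·log₂0.09 = 0.3127
  cell (c,γ): −0.01·log₂0.01 = 0.0664
Sum = 2.431 bits.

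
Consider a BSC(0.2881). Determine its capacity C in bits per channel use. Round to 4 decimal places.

0.1337 bits

Binary symmetric channel: C = 1 − h₂(ε) where h₂ is the binary entropy function.
h₂(0.2881) = −0.2881·log₂0.2881 − 0.7119·log₂0.7119 = 0.8663.
C = 1 − 0.8663 = 0.1337 bits per channel use.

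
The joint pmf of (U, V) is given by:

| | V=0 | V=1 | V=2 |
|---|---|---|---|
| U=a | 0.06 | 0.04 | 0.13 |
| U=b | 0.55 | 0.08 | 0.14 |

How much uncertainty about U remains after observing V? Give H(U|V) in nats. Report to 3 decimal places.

Marginals: p(U) = (0.2300, 0.7700), p(V) = (0.6100, 0.1200, 0.2700).
H(U|V) = Σ p(V) · H(U|V=·).
  V=0: p=0.6100, H(U|V=0) = 0.3215
  V=1: p=0.1200, H(U|V=1) = 0.6365
  V=2: p=0.2700, H(U|V=2) = 0.6925
Weighted sum = 0.459 nats.

0.459 nats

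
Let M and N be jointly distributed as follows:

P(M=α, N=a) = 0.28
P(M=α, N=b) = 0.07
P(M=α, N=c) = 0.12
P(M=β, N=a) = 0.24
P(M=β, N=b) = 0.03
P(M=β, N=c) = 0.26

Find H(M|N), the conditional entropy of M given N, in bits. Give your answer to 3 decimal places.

Marginals: p(M) = (0.4700, 0.5300), p(N) = (0.5200, 0.1000, 0.3800).
H(M|N) = Σ p(N) · H(M|N=·).
  N=a: p=0.5200, H(M|N=a) = 0.9957
  N=b: p=0.1000, H(M|N=b) = 0.8813
  N=c: p=0.3800, H(M|N=c) = 0.8997
Weighted sum = 0.948 bits.

0.948 bits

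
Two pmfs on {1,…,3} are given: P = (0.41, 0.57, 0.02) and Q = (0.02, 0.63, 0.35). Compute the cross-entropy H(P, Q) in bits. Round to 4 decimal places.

2.7242 bits

H(P,Q) = −Σ p·log₂ q.
  −0.41·log₂(0.02) = 2.31398
  −0.57·log₂(0.63) = 0.37995
  −0.02·log₂(0.35) = 0.03029
H(P,Q) = 2.7242 bits.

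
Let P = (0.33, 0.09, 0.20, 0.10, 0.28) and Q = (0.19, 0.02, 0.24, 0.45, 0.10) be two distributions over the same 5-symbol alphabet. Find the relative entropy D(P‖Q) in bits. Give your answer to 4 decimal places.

D(P‖Q) = Σ p·log₂(p/q).
  0.33·log₂(0.33/0.19) = 0.26283
  0.09·log₂(0.09/0.02) = 0.19529
  0.20·log₂(0.20/0.24) = -0.05261
  0.10·log₂(0.10/0.45) = -0.21699
  0.28·log₂(0.28/0.10) = 0.41592
D(P‖Q) = 0.6044 bits.

0.6044 bits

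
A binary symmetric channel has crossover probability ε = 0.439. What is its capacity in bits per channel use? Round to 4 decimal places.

Binary symmetric channel: C = 1 − h₂(ε) where h₂ is the binary entropy function.
h₂(0.439) = −0.439·log₂0.439 − 0.561·log₂0.561 = 0.9892.
C = 1 − 0.9892 = 0.0108 bits per channel use.

0.0108 bits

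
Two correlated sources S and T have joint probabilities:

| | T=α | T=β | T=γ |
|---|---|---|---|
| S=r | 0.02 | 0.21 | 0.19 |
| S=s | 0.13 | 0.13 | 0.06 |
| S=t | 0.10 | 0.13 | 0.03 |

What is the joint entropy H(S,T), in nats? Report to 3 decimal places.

2.021 nats

H(S,T) = −Σ p(x,y)·ln p(x,y) over all 9 cells.
  cell (r,α): −0.02·ln0.02 = 0.0782
  cell (r,β): −0.21·ln0.21 = 0.3277
  cell (r,γ): −0.19·ln0.19 = 0.3155
  cell (s,α): −0.13·ln0.13 = 0.2652
  cell (s,β): −0.13·ln0.13 = 0.2652
  cell (s,γ): −0.06·ln0.06 = 0.1688
  cell (t,α): −0.10·ln0.10 = 0.2303
  cell (t,β): −0.13·ln0.13 = 0.2652
  cell (t,γ): −0.03·ln0.03 = 0.1052
Sum = 2.021 nats.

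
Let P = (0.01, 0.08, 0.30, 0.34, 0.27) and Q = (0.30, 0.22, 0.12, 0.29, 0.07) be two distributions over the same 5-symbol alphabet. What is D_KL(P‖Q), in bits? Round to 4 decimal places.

D(P‖Q) = Σ p·log₂(p/q).
  0.01·log₂(0.01/0.30) = -0.04907
  0.08·log₂(0.08/0.22) = -0.11675
  0.30·log₂(0.30/0.12) = 0.39658
  0.34·log₂(0.34/0.29) = 0.07802
  0.27·log₂(0.27/0.07) = 0.52583
D(P‖Q) = 0.8346 bits.

0.8346 bits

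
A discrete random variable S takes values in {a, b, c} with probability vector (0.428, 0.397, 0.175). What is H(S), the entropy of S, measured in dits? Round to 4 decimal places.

H(S) = −Σ p·log₁₀ p.
  −(0.428)·log₁₀(0.428) = 0.15774
  −(0.397)·log₁₀(0.397) = 0.15928
  −(0.175)·log₁₀(0.175) = 0.13247
Sum: 0.15774 + 0.15928 + 0.13247 = 0.4495 dits.

0.4495 dits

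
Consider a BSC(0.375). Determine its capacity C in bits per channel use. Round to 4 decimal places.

Binary symmetric channel: C = 1 − h₂(ε) where h₂ is the binary entropy function.
h₂(0.375) = −0.375·log₂0.375 − 0.625·log₂0.625 = 0.9544.
C = 1 − 0.9544 = 0.0456 bits per channel use.

0.0456 bits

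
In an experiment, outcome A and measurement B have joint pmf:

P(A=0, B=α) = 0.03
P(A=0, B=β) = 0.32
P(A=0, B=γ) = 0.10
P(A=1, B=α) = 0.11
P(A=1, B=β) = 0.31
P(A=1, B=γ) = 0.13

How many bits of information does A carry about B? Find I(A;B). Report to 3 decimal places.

Marginals: p(A) = (0.4500, 0.5500), p(B) = (0.1400, 0.6300, 0.2300).
I(A;B) = Σ p(x,y)·log₂[p(x,y)/(p(x)p(y))].
  (0,α): 0.03·log₂(0.4762) = -0.0321
  (0,β): 0.32·log₂(1.1287) = 0.0559
  (0,γ): 0.10·log₂(0.9662) = -0.0050
  (1,α): 0.11·log₂(1.4286) = 0.0566
  (1,β): 0.31·log₂(0.8947) = -0.0498
  (1,γ): 0.13·log₂(1.0277) = 0.0051
Sum = 0.031 bits.

0.031 bits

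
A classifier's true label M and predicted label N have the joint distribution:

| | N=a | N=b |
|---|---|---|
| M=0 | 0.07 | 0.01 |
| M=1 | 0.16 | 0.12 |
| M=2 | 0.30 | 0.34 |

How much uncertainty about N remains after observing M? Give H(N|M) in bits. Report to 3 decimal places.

0.958 bits

Chain rule: H(N|M) = H(M,N) − H(M).
Marginals: p(M) = (0.0800, 0.2800, 0.6400), p(N) = (0.5300, 0.4700).
H(M,N) = 2.1753 bits; H(M) = 1.2178 bits.
H(N|M) = 2.1753 − 1.2178 = 0.958 bits.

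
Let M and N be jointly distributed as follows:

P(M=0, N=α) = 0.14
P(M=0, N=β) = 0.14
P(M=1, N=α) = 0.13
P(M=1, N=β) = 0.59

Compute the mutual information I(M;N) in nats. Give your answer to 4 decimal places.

0.0492 nats

Marginals: p(M) = (0.2800, 0.7200), p(N) = (0.2700, 0.7300).
I(M;N) = Σ p(x,y)·ln[p(x,y)/(p(x)p(y))].
  (0,α): 0.14·ln(1.8519) = 0.08627
  (0,β): 0.14·ln(0.6849) = -0.05298
  (1,α): 0.13·ln(0.6687) = -0.05231
  (1,β): 0.59·ln(1.1225) = 0.06819
Sum = 0.0492 nats.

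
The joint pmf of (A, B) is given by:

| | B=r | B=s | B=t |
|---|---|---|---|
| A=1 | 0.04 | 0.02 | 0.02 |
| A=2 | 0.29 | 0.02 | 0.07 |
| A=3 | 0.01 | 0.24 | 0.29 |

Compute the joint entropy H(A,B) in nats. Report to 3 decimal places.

1.656 nats

H(A,B) = −Σ p(x,y)·ln p(x,y) over all 9 cells.
  cell (1,r): −0.04·ln0.04 = 0.1288
  cell (1,s): −0.02·ln0.02 = 0.0782
  cell (1,t): −0.02·ln0.02 = 0.0782
  cell (2,r): −0.29·ln0.29 = 0.3590
  cell (2,s): −0.02·ln0.02 = 0.0782
  cell (2,t): −0.07·ln0.07 = 0.1861
  cell (3,r): −0.01·ln0.01 = 0.0461
  cell (3,s): −0.24·ln0.24 = 0.3425
  cell (3,t): −0.29·ln0.29 = 0.3590
Sum = 1.656 nats.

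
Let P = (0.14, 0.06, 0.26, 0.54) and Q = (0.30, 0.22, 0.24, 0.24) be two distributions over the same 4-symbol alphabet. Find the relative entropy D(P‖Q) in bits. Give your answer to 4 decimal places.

D(P‖Q) = Σ p·log₂(p/q).
  0.14·log₂(0.14/0.30) = -0.15393
  0.06·log₂(0.06/0.22) = -0.11247
  0.26·log₂(0.26/0.24) = 0.03002
  0.54·log₂(0.54/0.24) = 0.63176
D(P‖Q) = 0.3954 bits.

0.3954 bits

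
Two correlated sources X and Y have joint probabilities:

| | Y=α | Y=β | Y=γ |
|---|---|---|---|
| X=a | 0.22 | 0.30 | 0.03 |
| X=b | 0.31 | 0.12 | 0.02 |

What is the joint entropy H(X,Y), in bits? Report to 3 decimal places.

2.157 bits

H(X,Y) = −Σ p(x,y)·log₂ p(x,y) over all 6 cells.
  cell (a,α): −0.22·log₂0.22 = 0.4806
  cell (a,β): −0.30·log₂0.30 = 0.5211
  cell (a,γ): −0.03·log₂0.03 = 0.1518
  cell (b,α): −0.31·log₂0.31 = 0.5238
  cell (b,β): −0.12·log₂0.12 = 0.3671
  cell (b,γ): −0.02·log₂0.02 = 0.1129
Sum = 2.157 bits.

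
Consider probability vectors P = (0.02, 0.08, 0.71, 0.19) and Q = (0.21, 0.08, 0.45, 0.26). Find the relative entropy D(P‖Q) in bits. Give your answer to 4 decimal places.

0.3133 bits

D(P‖Q) = Σ p·log₂(p/q).
  0.02·log₂(0.02/0.21) = -0.06785
  0.08·log₂(0.08/0.08) = 0.00000
  0.71·log₂(0.71/0.45) = 0.46710
  0.19·log₂(0.19/0.26) = -0.08598
D(P‖Q) = 0.3133 bits.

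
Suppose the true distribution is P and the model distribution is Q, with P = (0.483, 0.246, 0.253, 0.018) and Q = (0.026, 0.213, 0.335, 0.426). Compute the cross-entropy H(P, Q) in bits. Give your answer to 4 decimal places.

3.5133 bits

H(P,Q) = −Σ p·log₂ q.
  −0.483·log₂(0.026) = 2.54316
  −0.246·log₂(0.213) = 0.54884
  −0.253·log₂(0.335) = 0.39918
  −0.018·log₂(0.426) = 0.02216
H(P,Q) = 3.5133 bits.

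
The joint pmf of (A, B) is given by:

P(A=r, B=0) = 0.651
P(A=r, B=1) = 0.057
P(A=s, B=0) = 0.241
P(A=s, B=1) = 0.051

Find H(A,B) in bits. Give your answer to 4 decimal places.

H(A,B) = −Σ p(x,y)·log₂ p(x,y) over all 4 cells.
  cell (r,0): −0.651·log₂0.651 = 0.40315
  cell (r,1): −0.057·log₂0.057 = 0.23557
  cell (s,0): −0.241·log₂0.241 = 0.49475
  cell (s,1): −0.051·log₂0.051 = 0.21896
Sum = 1.3524 bits.

1.3524 bits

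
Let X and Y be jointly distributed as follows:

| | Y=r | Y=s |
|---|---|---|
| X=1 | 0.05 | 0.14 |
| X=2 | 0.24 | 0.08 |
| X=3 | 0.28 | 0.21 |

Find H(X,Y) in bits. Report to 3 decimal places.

H(X,Y) = −Σ p(x,y)·log₂ p(x,y) over all 6 cells.
  cell (1,r): −0.05·log₂0.05 = 0.2161
  cell (1,s): −0.14·log₂0.14 = 0.3971
  cell (2,r): −0.24·log₂0.24 = 0.4941
  cell (2,s): −0.08·log₂0.08 = 0.2915
  cell (3,r): −0.28·log₂0.28 = 0.5142
  cell (3,s): −0.21·log₂0.21 = 0.4728
Sum = 2.386 bits.

2.386 bits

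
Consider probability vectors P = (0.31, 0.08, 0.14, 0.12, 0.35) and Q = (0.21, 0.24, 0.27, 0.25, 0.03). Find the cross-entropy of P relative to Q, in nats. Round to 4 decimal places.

H(P,Q) = −Σ p·ln q.
  −0.31·ln(0.21) = 0.48380
  −0.08·ln(0.24) = 0.11417
  −0.14·ln(0.27) = 0.18331
  −0.12·ln(0.25) = 0.16636
  −0.35·ln(0.03) = 1.22730
H(P,Q) = 2.1749 nats.

2.1749 nats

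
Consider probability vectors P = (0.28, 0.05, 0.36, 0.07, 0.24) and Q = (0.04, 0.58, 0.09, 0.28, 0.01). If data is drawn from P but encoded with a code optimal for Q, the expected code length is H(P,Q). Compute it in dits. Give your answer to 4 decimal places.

H(P,Q) = −Σ p·log₁₀ q.
  −0.28·log₁₀(0.04) = 0.39142
  −0.05·log₁₀(0.58) = 0.01183
  −0.36·log₁₀(0.09) = 0.37647
  −0.07·log₁₀(0.28) = 0.03870
  −0.24·log₁₀(0.01) = 0.48000
H(P,Q) = 1.2984 dits.

1.2984 dits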